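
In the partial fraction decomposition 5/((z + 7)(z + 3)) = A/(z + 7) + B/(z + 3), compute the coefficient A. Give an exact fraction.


Step 1: Multiply both sides by (z + 7) and set z = -7
Step 2: A = 5 / (-7 + 3)
Step 3: A = 5 / (-4)
Step 4: A = -5/4

-5/4


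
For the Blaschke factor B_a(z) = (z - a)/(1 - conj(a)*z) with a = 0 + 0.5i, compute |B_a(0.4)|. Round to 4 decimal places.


Step 1: Numerator z0 - a = 0.4 - (0 + 0.5i) = 0.4 - 0.5i
Step 2: Denominator 1 - conj(a)*z0 = 1 - (0 - 0.5i)*0.4 = 1 + 0.2i
Step 3: |z0 - a|^2 = 0.4^2 + (-0.5)^2 = 0.41; |1 - conj(a)*z0|^2 = 1^2 + 0.2^2 = 1.04
Step 4: |B_a(0.4)| = sqrt(0.41 / 1.04) = sqrt(0.394231)
Step 5: = 0.6279

0.6279


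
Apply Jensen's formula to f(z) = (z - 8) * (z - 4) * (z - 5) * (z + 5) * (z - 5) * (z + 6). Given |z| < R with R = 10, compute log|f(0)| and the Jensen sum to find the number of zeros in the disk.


Jensen's formula: (1/2pi)*integral log|f(Re^it)|dt = log|f(0)| + sum_{|a_k|<R} log(R/|a_k|)
Step 1: f(0) = (-8) * (-4) * (-5) * 5 * (-5) * 6 = 24000
Step 2: log|f(0)| = log|8| + log|4| + log|5| + log|-5| + log|5| + log|-6| = 10.0858
Step 3: Zeros inside |z| < 10: 8, 4, 5, -5, 5, -6
Step 4: Jensen sum = log(10/8) + log(10/4) + log(10/5) + log(10/5) + log(10/5) + log(10/6) = 3.7297
Step 5: n(R) = number of terms in the Jensen sum = count of zeros inside |z| < 10 = 6

6


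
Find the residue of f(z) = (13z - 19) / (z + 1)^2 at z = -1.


Step 1: Pole of order 2 at z = -1
Step 2: Res = lim d/dz [(z + 1)^2 * f(z)] as z -> -1
Step 3: (z + 1)^2 * f(z) = 13z - 19
Step 4: d/dz[13z - 19] = 13

13


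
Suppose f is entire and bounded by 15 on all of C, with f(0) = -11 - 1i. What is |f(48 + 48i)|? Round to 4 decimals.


Step 1: By Liouville's theorem, a bounded entire function is constant.
Step 2: f(z) = f(0) = -11 - 1i for all z.
Step 3: |f(w)| = |-11 - 1i| = sqrt(121 + 1)
Step 4: = 11.0454

11.0454


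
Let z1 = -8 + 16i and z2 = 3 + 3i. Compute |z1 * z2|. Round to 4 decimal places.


Step 1: |z1| = sqrt((-8)^2 + 16^2) = sqrt(320)
Step 2: |z2| = sqrt(3^2 + 3^2) = sqrt(18)
Step 3: |z1*z2| = |z1|*|z2| = sqrt(320) * sqrt(18) = sqrt(320 * 18) = sqrt(5760)
Step 4: = 75.8947

75.8947


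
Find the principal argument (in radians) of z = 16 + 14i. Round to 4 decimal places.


Step 1: z = 16 + 14i
Step 2: arg(z) = atan2(14, 16)
Step 3: arg(z) = 0.7188

0.7188


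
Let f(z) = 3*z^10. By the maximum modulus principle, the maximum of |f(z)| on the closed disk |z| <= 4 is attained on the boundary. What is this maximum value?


Step 1: On |z| = 4, |f(z)| = 3 * |z|^10 = 3 * 4^10
Step 2: By maximum modulus principle, maximum is on boundary.
Step 3: Maximum = 3 * 1048576 = 3145728

3145728


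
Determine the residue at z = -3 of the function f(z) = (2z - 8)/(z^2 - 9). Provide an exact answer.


Step 1: Q(z) = z^2 - 9 = (z + 3)(z - 3)
Step 2: Q'(z) = 2z
Step 3: Q'(-3) = -6, P(-3) = -14
Step 4: Res = P(-3)/Q'(-3) = -14/(-6) = 7/3

7/3


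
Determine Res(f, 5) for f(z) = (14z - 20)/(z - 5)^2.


Step 1: Pole of order 2 at z = 5
Step 2: Res = lim d/dz [(z - 5)^2 * f(z)] as z -> 5
Step 3: (z - 5)^2 * f(z) = 14z - 20
Step 4: d/dz[14z - 20] = 14

14


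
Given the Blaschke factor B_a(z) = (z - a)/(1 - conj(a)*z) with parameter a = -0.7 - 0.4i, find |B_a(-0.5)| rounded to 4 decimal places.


Step 1: Numerator z0 - a = -0.5 - (-0.7 - 0.4i) = 0.2 + 0.4i
Step 2: Denominator 1 - conj(a)*z0 = 1 - (-0.7 + 0.4i)*(-0.5) = 0.65 + 0.2i
Step 3: |z0 - a|^2 = 0.2^2 + 0.4^2 = 0.2; |1 - conj(a)*z0|^2 = 0.65^2 + 0.2^2 = 0.4625
Step 4: |B_a(-0.5)| = sqrt(0.2 / 0.4625) = sqrt(0.432432)
Step 5: = 0.6576

0.6576


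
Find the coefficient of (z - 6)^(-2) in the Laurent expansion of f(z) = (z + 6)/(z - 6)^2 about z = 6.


Step 1: Write the numerator in powers of (z - 6): z + 6 = (z - 6) + (1*6 + 6) = (z - 6) + 12
Step 2: Divide by (z - 6)^2: f(z) = 12(z - 6)^(-2) + (z - 6)^(-1)
Step 3: This finite sum is the Laurent series of f about z = 6.
Step 4: Coefficient of (z - 6)^(-2) = 1*6 + 6 = 12

12


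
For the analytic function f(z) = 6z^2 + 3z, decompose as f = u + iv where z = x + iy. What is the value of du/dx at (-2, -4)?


Step 1: f(z) = 6(x+iy)^2 + 3(x+iy) + 0
Step 2: u = 6(x^2 - y^2) + 3x + 0
Step 3: u_x = 12x + 3
Step 4: At (-2, -4): u_x = -24 + 3 = -21

-21


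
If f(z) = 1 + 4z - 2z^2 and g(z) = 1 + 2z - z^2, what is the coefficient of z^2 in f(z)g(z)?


Step 1: z^2 term in f*g comes from: (1)*(-z^2) + (4z)*(2z) + (-2z^2)*(1)
Step 2: = -1 + 8 - 2
Step 3: = 5

5


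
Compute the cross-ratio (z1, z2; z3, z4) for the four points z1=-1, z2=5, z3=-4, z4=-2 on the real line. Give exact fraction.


Step 1: (z1-z3)(z2-z4) = 3 * 7 = 21
Step 2: (z1-z4)(z2-z3) = 1 * 9 = 9
Step 3: Cross-ratio = 21/9 = 7/3

7/3


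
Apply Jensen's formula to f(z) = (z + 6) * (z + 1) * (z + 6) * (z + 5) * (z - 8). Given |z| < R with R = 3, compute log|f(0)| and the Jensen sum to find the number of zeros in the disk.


Jensen's formula: (1/2pi)*integral log|f(Re^it)|dt = log|f(0)| + sum_{|a_k|<R} log(R/|a_k|)
Step 1: f(0) = 6 * 1 * 6 * 5 * (-8) = -1440
Step 2: log|f(0)| = log|-6| + log|-1| + log|-6| + log|-5| + log|8| = 7.2724
Step 3: Zeros inside |z| < 3: -1
Step 4: Jensen sum = log(3/1) = 1.0986
Step 5: n(R) = number of terms in the Jensen sum = count of zeros inside |z| < 3 = 1

1


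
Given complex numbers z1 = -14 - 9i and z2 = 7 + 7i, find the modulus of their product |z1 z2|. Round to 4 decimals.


Step 1: |z1| = sqrt((-14)^2 + (-9)^2) = sqrt(277)
Step 2: |z2| = sqrt(7^2 + 7^2) = sqrt(98)
Step 3: |z1*z2| = |z1|*|z2| = sqrt(277) * sqrt(98) = sqrt(277 * 98) = sqrt(27146)
Step 4: = 164.7604

164.7604


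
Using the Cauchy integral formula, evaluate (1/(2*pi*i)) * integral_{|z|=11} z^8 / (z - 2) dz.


Step 1: f(z) = z^8, a = 2 is inside |z| = 11
Step 2: By Cauchy integral formula: (1/(2pi*i)) * integral = f(a)
Step 3: f(2) = 2^8 = 256

256


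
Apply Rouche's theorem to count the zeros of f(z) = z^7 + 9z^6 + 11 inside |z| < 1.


Step 1: On |z| = 1 the three terms have sizes |z^7| = 1^7 = 1, |9z^6| = 9*1^6 = 9, |11| = 11
Step 2: The dominant term is g(z) = 11; let h(z) = z^7 + 9z^6 so f = g + h
Step 3: On |z| = 1: |g| = 11 and |h| <= 1 + 9 = 10
Step 4: Since 11 > 10, |h| < |g| on |z| = 1, so by Rouche f has the same number of zeros as g inside |z| < 1
Step 5: g(z) = 11 is a nonzero constant with no zeros inside |z| < 1. Answer = 0

0


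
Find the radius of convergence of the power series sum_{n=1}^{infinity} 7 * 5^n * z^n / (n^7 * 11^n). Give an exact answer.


Step 1: General term a_n = 7 * 5^n / (n^7 * 11^n)
Step 2: By the root test, |a_n|^(1/n) = 7^(1/n) * 5 / (n^(7/n) * 11) -> 5/11 as n -> infinity (since 7^(1/n) -> 1 and n^(7/n) -> 1)
Step 3: R = 1/lim|a_n|^(1/n) = 11/5

11/5


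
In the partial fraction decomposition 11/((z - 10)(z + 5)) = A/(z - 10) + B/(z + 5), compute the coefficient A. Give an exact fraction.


Step 1: Multiply both sides by (z - 10) and set z = 10
Step 2: A = 11 / (10 + 5)
Step 3: A = 11 / 15
Step 4: A = 11/15

11/15


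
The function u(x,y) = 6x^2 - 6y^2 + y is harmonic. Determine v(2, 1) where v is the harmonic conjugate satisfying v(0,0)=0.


Step 1: v_x = -u_y = 12y - 1
Step 2: v_y = u_x = 12x + 0
Step 3: v = 12xy - x + C
Step 4: v(0,0) = 0 => C = 0
Step 5: v(2, 1) = 22

22


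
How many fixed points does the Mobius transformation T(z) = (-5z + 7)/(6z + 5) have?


Step 1: Fixed points satisfy T(z) = z
Step 2: 6z^2 + 10z - 7 = 0
Step 3: Discriminant = 10^2 - 4*6*(-7) = 268
Step 4: Number of fixed points = 2

2


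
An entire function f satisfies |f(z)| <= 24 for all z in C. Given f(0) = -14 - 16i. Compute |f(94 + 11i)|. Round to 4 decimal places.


Step 1: By Liouville's theorem, a bounded entire function is constant.
Step 2: f(z) = f(0) = -14 - 16i for all z.
Step 3: |f(w)| = |-14 - 16i| = sqrt(196 + 256)
Step 4: = 21.2603

21.2603


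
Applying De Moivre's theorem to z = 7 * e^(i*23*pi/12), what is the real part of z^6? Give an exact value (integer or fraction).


Step 1: By De Moivre's theorem, z^6 = 7^6 * e^(i*6*23*pi/12) = 117649 * (cos(23*pi/2) + i*sin(23*pi/2))
Step 2: |z|^6 = 7^6 = 117649
Step 3: Reduce the angle mod 2*pi: 23*pi/2 - 10*pi = 3*pi/2
Step 4: cos(3*pi/2) = 0
Step 5: Re(z^6) = 117649 * 0 = 0

0


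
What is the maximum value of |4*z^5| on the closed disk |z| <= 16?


Step 1: On |z| = 16, |f(z)| = 4 * |z|^5 = 4 * 16^5
Step 2: By maximum modulus principle, maximum is on boundary.
Step 3: Maximum = 4 * 1048576 = 4194304

4194304


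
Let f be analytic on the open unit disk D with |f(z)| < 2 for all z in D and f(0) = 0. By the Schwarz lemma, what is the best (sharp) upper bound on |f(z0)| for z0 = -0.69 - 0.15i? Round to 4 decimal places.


Step 1: g = f/2 maps D -> D with g(0) = 0, so by the Schwarz lemma |g(z)| <= |z|, i.e. |f(z)| <= 2|z|; this is sharp (f(z) = 2z).
Step 2: |z0|^2 = (-0.69)^2 + (-0.15)^2 = 0.4986
Step 3: |z0| = sqrt(0.4986) = 0.706116
Step 4: Best bound = 2 * |z0| = 2 * 0.706116 = 1.4122

1.4122


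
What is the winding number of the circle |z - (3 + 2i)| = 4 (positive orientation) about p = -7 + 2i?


Step 1: Center c = (3, 2), radius = 4
Step 2: |p - c|^2 = (-10)^2 + 0^2 = 100
Step 3: r^2 = 16
Step 4: |p-c| > r so winding number = 0

0


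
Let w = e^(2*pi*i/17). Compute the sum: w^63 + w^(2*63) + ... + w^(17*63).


Step 1: The sum sum_{j=1}^{n} w^(k*j) equals n if n | k, else 0.
Step 2: Here n = 17, k = 63
Step 3: Does n divide k? 17 | 63 -> False
Step 4: Sum = 0

0


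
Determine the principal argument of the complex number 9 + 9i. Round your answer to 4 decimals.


Step 1: z = 9 + 9i
Step 2: arg(z) = atan2(9, 9)
Step 3: arg(z) = 0.7854

0.7854


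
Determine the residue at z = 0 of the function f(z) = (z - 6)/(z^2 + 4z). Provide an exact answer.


Step 1: Q(z) = z^2 + 4z = (z)(z + 4)
Step 2: Q'(z) = 2z + 4
Step 3: Q'(0) = 4, P(0) = -6
Step 4: Res = P(0)/Q'(0) = -6/4 = -3/2

-3/2


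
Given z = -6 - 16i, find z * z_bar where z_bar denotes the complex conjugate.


Step 1: conj(z) = -6 + 16i
Step 2: z * conj(z) = (-6)^2 + (-16)^2
Step 3: = 36 + 256 = 292

292


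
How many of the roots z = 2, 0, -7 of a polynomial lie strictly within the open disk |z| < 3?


Step 1: Check each root:
  z = 2: |2| = 2 < 3
  z = 0: |0| = 0 < 3
  z = -7: |-7| = 7 >= 3
Step 2: Count = 2

2


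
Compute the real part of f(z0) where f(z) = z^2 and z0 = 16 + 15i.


Step 1: z0 = 16 + 15i
Step 2: z0^2 = 16^2 - 15^2 + 480i
Step 3: real part = 256 - 225 = 31

31


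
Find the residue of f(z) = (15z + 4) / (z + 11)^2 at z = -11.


Step 1: Pole of order 2 at z = -11
Step 2: Res = lim d/dz [(z + 11)^2 * f(z)] as z -> -11
Step 3: (z + 11)^2 * f(z) = 15z + 4
Step 4: d/dz[15z + 4] = 15

15


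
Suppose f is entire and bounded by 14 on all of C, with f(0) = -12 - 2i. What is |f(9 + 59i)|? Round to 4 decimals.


Step 1: By Liouville's theorem, a bounded entire function is constant.
Step 2: f(z) = f(0) = -12 - 2i for all z.
Step 3: |f(w)| = |-12 - 2i| = sqrt(144 + 4)
Step 4: = 12.1655

12.1655


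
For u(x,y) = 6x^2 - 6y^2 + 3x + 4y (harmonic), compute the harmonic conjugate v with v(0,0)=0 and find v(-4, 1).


Step 1: v_x = -u_y = 12y - 4
Step 2: v_y = u_x = 12x + 3
Step 3: v = 12xy - 4x + 3y + C
Step 4: v(0,0) = 0 => C = 0
Step 5: v(-4, 1) = -29

-29


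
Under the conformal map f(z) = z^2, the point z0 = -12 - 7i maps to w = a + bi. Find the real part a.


Step 1: z0 = -12 - 7i
Step 2: z0^2 = (-12)^2 - (-7)^2 + 168i
Step 3: real part = 144 - 49 = 95

95


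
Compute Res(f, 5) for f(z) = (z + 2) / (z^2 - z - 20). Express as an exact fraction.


Step 1: Q(z) = z^2 - z - 20 = (z - 5)(z + 4)
Step 2: Q'(z) = 2z - 1
Step 3: Q'(5) = 9, P(5) = 7
Step 4: Res = P(5)/Q'(5) = 7/9 = 7/9

7/9


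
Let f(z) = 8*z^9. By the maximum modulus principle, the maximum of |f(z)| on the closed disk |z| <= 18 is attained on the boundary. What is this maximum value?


Step 1: On |z| = 18, |f(z)| = 8 * |z|^9 = 8 * 18^9
Step 2: By maximum modulus principle, maximum is on boundary.
Step 3: Maximum = 8 * 198359290368 = 1586874322944

1586874322944


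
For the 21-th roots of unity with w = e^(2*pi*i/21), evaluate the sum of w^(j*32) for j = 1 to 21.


Step 1: The sum sum_{j=1}^{n} w^(k*j) equals n if n | k, else 0.
Step 2: Here n = 21, k = 32
Step 3: Does n divide k? 21 | 32 -> False
Step 4: Sum = 0

0


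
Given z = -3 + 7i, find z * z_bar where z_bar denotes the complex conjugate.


Step 1: conj(z) = -3 - 7i
Step 2: z * conj(z) = (-3)^2 + 7^2
Step 3: = 9 + 49 = 58

58


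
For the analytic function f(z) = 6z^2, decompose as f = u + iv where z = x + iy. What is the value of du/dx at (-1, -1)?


Step 1: f(z) = 6(x+iy)^2 + 0
Step 2: u = 6(x^2 - y^2) + 0
Step 3: u_x = 12x + 0
Step 4: At (-1, -1): u_x = -12 + 0 = -12

-12


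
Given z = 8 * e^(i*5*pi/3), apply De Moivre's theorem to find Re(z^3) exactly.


Step 1: By De Moivre's theorem, z^3 = 8^3 * e^(i*3*5*pi/3) = 512 * (cos(5*pi) + i*sin(5*pi))
Step 2: |z|^3 = 8^3 = 512
Step 3: Reduce the angle mod 2*pi: 5*pi - 4*pi = pi
Step 4: cos(pi) = -1
Step 5: Re(z^3) = 512 * (-1) = -512

-512


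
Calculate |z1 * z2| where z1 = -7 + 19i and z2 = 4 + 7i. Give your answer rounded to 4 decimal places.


Step 1: |z1| = sqrt((-7)^2 + 19^2) = sqrt(410)
Step 2: |z2| = sqrt(4^2 + 7^2) = sqrt(65)
Step 3: |z1*z2| = |z1|*|z2| = sqrt(410) * sqrt(65) = sqrt(410 * 65) = sqrt(26650)
Step 4: = 163.2483

163.2483


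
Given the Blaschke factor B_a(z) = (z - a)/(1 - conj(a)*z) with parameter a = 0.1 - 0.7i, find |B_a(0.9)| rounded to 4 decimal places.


Step 1: Numerator z0 - a = 0.9 - (0.1 - 0.7i) = 0.8 + 0.7i
Step 2: Denominator 1 - conj(a)*z0 = 1 - (0.1 + 0.7i)*0.9 = 0.91 - 0.63i
Step 3: |z0 - a|^2 = 0.8^2 + 0.7^2 = 1.13; |1 - conj(a)*z0|^2 = 0.91^2 + (-0.63)^2 = 1.225
Step 4: |B_a(0.9)| = sqrt(1.13 / 1.225) = sqrt(0.922449)
Step 5: = 0.9604

0.9604


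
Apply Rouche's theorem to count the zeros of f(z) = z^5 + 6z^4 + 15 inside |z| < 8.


Step 1: On |z| = 8 the three terms have sizes |z^5| = 8^5 = 32768, |6z^4| = 6*8^4 = 24576, |15| = 15
Step 2: The dominant term is g(z) = z^5; let h(z) = 6z^4 + 15 so f = g + h
Step 3: On |z| = 8: |g| = 32768 and |h| <= 24576 + 15 = 24591
Step 4: Since 32768 > 24591, |h| < |g| on |z| = 8, so by Rouche f has the same number of zeros as g inside |z| < 8
Step 5: g(z) = z^5 has 5 zeros (all at the origin) inside |z| < 8. Answer = 5

5


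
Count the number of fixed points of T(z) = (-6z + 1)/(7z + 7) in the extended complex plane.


Step 1: Fixed points satisfy T(z) = z
Step 2: 7z^2 + 13z - 1 = 0
Step 3: Discriminant = 13^2 - 4*7*(-1) = 197
Step 4: Number of fixed points = 2

2


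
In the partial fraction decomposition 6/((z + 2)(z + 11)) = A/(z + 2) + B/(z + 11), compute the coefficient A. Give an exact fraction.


Step 1: Multiply both sides by (z + 2) and set z = -2
Step 2: A = 6 / (-2 + 11)
Step 3: A = 6 / 9
Step 4: A = 2/3

2/3


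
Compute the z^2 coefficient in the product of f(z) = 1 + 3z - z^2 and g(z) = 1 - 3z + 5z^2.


Step 1: z^2 term in f*g comes from: (1)*(5z^2) + (3z)*(-3z) + (-z^2)*(1)
Step 2: = 5 - 9 - 1
Step 3: = -5

-5


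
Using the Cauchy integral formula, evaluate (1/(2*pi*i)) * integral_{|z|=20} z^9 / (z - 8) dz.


Step 1: f(z) = z^9, a = 8 is inside |z| = 20
Step 2: By Cauchy integral formula: (1/(2pi*i)) * integral = f(a)
Step 3: f(8) = 8^9 = 134217728

134217728


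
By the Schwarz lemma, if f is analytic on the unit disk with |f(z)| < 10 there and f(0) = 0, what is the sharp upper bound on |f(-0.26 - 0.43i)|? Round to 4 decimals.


Step 1: g = f/10 maps D -> D with g(0) = 0, so by the Schwarz lemma |g(z)| <= |z|, i.e. |f(z)| <= 10|z|; this is sharp (f(z) = 10z).
Step 2: |z0|^2 = (-0.26)^2 + (-0.43)^2 = 0.2525
Step 3: |z0| = sqrt(0.2525) = 0.502494
Step 4: Best bound = 10 * |z0| = 10 * 0.502494 = 5.0249

5.0249


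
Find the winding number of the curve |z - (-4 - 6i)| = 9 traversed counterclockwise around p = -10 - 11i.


Step 1: Center c = (-4, -6), radius = 9
Step 2: |p - c|^2 = (-6)^2 + (-5)^2 = 61
Step 3: r^2 = 81
Step 4: |p-c| < r so winding number = 1

1


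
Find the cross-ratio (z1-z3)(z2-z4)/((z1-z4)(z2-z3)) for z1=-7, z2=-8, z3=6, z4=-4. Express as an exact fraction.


Step 1: (z1-z3)(z2-z4) = (-13) * (-4) = 52
Step 2: (z1-z4)(z2-z3) = (-3) * (-14) = 42
Step 3: Cross-ratio = 52/42 = 26/21

26/21


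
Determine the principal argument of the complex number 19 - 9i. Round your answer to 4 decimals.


Step 1: z = 19 - 9i
Step 2: arg(z) = atan2(-9, 19)
Step 3: arg(z) = -0.4424

-0.4424


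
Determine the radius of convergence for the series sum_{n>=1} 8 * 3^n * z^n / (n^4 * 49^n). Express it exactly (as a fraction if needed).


Step 1: General term a_n = 8 * 3^n / (n^4 * 49^n)
Step 2: By the root test, |a_n|^(1/n) = 8^(1/n) * 3 / (n^(4/n) * 49) -> 3/49 as n -> infinity (since 8^(1/n) -> 1 and n^(4/n) -> 1)
Step 3: R = 1/lim|a_n|^(1/n) = 49/3

49/3


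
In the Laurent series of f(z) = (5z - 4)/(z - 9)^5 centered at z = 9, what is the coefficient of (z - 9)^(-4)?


Step 1: Write the numerator in powers of (z - 9): 5z - 4 = 5(z - 9) + (5*9 - 4) = 5(z - 9) + 41
Step 2: Divide by (z - 9)^5: f(z) = 41(z - 9)^(-5) + 5(z - 9)^(-4)
Step 3: This finite sum is the Laurent series of f about z = 9.
Step 4: Coefficient of (z - 9)^(-4) = coefficient of (z - 9) in the re-centred numerator = 5

5


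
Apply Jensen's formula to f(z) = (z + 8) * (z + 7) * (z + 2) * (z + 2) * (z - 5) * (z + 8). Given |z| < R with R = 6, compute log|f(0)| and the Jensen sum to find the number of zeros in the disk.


Jensen's formula: (1/2pi)*integral log|f(Re^it)|dt = log|f(0)| + sum_{|a_k|<R} log(R/|a_k|)
Step 1: f(0) = 8 * 7 * 2 * 2 * (-5) * 8 = -8960
Step 2: log|f(0)| = log|-8| + log|-7| + log|-2| + log|-2| + log|5| + log|-8| = 9.1005
Step 3: Zeros inside |z| < 6: -2, -2, 5
Step 4: Jensen sum = log(6/2) + log(6/2) + log(6/5) = 2.3795
Step 5: n(R) = number of terms in the Jensen sum = count of zeros inside |z| < 6 = 3

3


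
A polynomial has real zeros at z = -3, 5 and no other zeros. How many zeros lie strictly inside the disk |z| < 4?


Step 1: Check each root:
  z = -3: |-3| = 3 < 4
  z = 5: |5| = 5 >= 4
Step 2: Count = 1

1


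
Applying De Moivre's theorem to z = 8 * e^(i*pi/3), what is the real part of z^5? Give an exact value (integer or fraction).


Step 1: By De Moivre's theorem, z^5 = 8^5 * e^(i*5*pi/3) = 32768 * (cos(5*pi/3) + i*sin(5*pi/3))
Step 2: |z|^5 = 8^5 = 32768
Step 3: The angle 5*pi/3 already lies in [0, 2*pi)
Step 4: cos(5*pi/3) = 1/2
Step 5: Re(z^5) = 32768 * 1/2 = 16384

16384


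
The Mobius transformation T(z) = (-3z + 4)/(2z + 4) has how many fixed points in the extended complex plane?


Step 1: Fixed points satisfy T(z) = z
Step 2: 2z^2 + 7z - 4 = 0
Step 3: Discriminant = 7^2 - 4*2*(-4) = 81
Step 4: Number of fixed points = 2

2


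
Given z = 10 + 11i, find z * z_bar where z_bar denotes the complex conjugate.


Step 1: conj(z) = 10 - 11i
Step 2: z * conj(z) = 10^2 + 11^2
Step 3: = 100 + 121 = 221

221


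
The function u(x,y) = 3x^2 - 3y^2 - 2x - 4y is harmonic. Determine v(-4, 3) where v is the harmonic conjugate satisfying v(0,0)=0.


Step 1: v_x = -u_y = 6y + 4
Step 2: v_y = u_x = 6x - 2
Step 3: v = 6xy + 4x - 2y + C
Step 4: v(0,0) = 0 => C = 0
Step 5: v(-4, 3) = -94

-94


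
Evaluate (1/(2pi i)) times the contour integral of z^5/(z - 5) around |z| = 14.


Step 1: f(z) = z^5, a = 5 is inside |z| = 14
Step 2: By Cauchy integral formula: (1/(2pi*i)) * integral = f(a)
Step 3: f(5) = 5^5 = 3125

3125


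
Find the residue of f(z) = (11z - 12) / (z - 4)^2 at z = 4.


Step 1: Pole of order 2 at z = 4
Step 2: Res = lim d/dz [(z - 4)^2 * f(z)] as z -> 4
Step 3: (z - 4)^2 * f(z) = 11z - 12
Step 4: d/dz[11z - 12] = 11

11


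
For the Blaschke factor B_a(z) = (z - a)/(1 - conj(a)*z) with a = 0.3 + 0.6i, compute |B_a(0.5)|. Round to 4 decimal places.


Step 1: Numerator z0 - a = 0.5 - (0.3 + 0.6i) = 0.2 - 0.6i
Step 2: Denominator 1 - conj(a)*z0 = 1 - (0.3 - 0.6i)*0.5 = 0.85 + 0.3i
Step 3: |z0 - a|^2 = 0.2^2 + (-0.6)^2 = 0.4; |1 - conj(a)*z0|^2 = 0.85^2 + 0.3^2 = 0.8125
Step 4: |B_a(0.5)| = sqrt(0.4 / 0.8125) = sqrt(0.492308)
Step 5: = 0.7016

0.7016


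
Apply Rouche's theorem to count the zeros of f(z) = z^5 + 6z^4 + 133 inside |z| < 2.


Step 1: On |z| = 2 the three terms have sizes |z^5| = 2^5 = 32, |6z^4| = 6*2^4 = 96, |133| = 133
Step 2: The dominant term is g(z) = 133; let h(z) = z^5 + 6z^4 so f = g + h
Step 3: On |z| = 2: |g| = 133 and |h| <= 32 + 96 = 128
Step 4: Since 133 > 128, |h| < |g| on |z| = 2, so by Rouche f has the same number of zeros as g inside |z| < 2
Step 5: g(z) = 133 is a nonzero constant with no zeros inside |z| < 2. Answer = 0

0


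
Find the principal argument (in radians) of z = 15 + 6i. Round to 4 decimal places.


Step 1: z = 15 + 6i
Step 2: arg(z) = atan2(6, 15)
Step 3: arg(z) = 0.3805

0.3805


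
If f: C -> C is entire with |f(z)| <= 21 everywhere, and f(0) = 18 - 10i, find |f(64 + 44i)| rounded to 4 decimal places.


Step 1: By Liouville's theorem, a bounded entire function is constant.
Step 2: f(z) = f(0) = 18 - 10i for all z.
Step 3: |f(w)| = |18 - 10i| = sqrt(324 + 100)
Step 4: = 20.5913

20.5913


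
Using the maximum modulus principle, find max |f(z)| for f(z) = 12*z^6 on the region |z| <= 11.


Step 1: On |z| = 11, |f(z)| = 12 * |z|^6 = 12 * 11^6
Step 2: By maximum modulus principle, maximum is on boundary.
Step 3: Maximum = 12 * 1771561 = 21258732

21258732


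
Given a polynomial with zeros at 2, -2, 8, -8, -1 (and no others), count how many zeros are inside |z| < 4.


Step 1: Check each root:
  z = 2: |2| = 2 < 4
  z = -2: |-2| = 2 < 4
  z = 8: |8| = 8 >= 4
  z = -8: |-8| = 8 >= 4
  z = -1: |-1| = 1 < 4
Step 2: Count = 3

3


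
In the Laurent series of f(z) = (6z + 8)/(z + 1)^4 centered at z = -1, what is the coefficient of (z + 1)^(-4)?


Step 1: Write the numerator in powers of (z + 1): 6z + 8 = 6(z + 1) + (6*(-1) + 8) = 6(z + 1) + 2
Step 2: Divide by (z + 1)^4: f(z) = 2(z + 1)^(-4) + 6(z + 1)^(-3)
Step 3: This finite sum is the Laurent series of f about z = -1.
Step 4: Coefficient of (z + 1)^(-4) = 6*(-1) + 8 = 2

2


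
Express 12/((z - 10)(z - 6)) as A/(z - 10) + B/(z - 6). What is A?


Step 1: Multiply both sides by (z - 10) and set z = 10
Step 2: A = 12 / (10 - 6)
Step 3: A = 12 / 4
Step 4: A = 3

3


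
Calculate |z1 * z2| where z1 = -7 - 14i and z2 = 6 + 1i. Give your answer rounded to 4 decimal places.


Step 1: |z1| = sqrt((-7)^2 + (-14)^2) = sqrt(245)
Step 2: |z2| = sqrt(6^2 + 1^2) = sqrt(37)
Step 3: |z1*z2| = |z1|*|z2| = sqrt(245) * sqrt(37) = sqrt(245 * 37) = sqrt(9065)
Step 4: = 95.2103

95.2103


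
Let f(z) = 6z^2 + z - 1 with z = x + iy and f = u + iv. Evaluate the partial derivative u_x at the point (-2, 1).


Step 1: f(z) = 6(x+iy)^2 + (x+iy) - 1
Step 2: u = 6(x^2 - y^2) + x - 1
Step 3: u_x = 12x + 1
Step 4: At (-2, 1): u_x = -24 + 1 = -23

-23


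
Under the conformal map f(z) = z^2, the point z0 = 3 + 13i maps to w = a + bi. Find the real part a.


Step 1: z0 = 3 + 13i
Step 2: z0^2 = 3^2 - 13^2 + 78i
Step 3: real part = 9 - 169 = -160

-160


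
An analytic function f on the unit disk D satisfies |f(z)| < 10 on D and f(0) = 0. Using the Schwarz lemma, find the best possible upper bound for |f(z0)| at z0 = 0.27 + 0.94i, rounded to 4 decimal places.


Step 1: g = f/10 maps D -> D with g(0) = 0, so by the Schwarz lemma |g(z)| <= |z|, i.e. |f(z)| <= 10|z|; this is sharp (f(z) = 10z).
Step 2: |z0|^2 = 0.27^2 + 0.94^2 = 0.9565
Step 3: |z0| = sqrt(0.9565) = 0.978008
Step 4: Best bound = 10 * |z0| = 10 * 0.978008 = 9.7801

9.7801


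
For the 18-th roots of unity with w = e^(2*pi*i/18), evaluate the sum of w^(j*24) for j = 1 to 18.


Step 1: The sum sum_{j=1}^{n} w^(k*j) equals n if n | k, else 0.
Step 2: Here n = 18, k = 24
Step 3: Does n divide k? 18 | 24 -> False
Step 4: Sum = 0

0


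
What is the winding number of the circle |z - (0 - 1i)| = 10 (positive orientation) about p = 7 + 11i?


Step 1: Center c = (0, -1), radius = 10
Step 2: |p - c|^2 = 7^2 + 12^2 = 193
Step 3: r^2 = 100
Step 4: |p-c| > r so winding number = 0

0


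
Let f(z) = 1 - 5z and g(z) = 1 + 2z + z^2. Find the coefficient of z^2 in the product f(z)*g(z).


Step 1: z^2 term in f*g comes from: (1)*(z^2) + (-5z)*(2z) + (0)*(1)
Step 2: = 1 - 10 + 0
Step 3: = -9

-9


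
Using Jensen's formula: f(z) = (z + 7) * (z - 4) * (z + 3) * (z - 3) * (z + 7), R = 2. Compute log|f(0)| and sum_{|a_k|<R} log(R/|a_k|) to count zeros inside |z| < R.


Jensen's formula: (1/2pi)*integral log|f(Re^it)|dt = log|f(0)| + sum_{|a_k|<R} log(R/|a_k|)
Step 1: f(0) = 7 * (-4) * 3 * (-3) * 7 = 1764
Step 2: log|f(0)| = log|-7| + log|4| + log|-3| + log|3| + log|-7| = 7.4753
Step 3: Zeros inside |z| < 2: none
Step 4: Jensen sum = (empty sum) = 0
Step 5: n(R) = number of terms in the Jensen sum = count of zeros inside |z| < 2 = 0

0


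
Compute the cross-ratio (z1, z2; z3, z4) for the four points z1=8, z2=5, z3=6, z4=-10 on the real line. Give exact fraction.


Step 1: (z1-z3)(z2-z4) = 2 * 15 = 30
Step 2: (z1-z4)(z2-z3) = 18 * (-1) = -18
Step 3: Cross-ratio = -30/18 = -5/3

-5/3


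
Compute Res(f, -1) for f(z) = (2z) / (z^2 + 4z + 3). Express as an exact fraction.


Step 1: Q(z) = z^2 + 4z + 3 = (z + 1)(z + 3)
Step 2: Q'(z) = 2z + 4
Step 3: Q'(-1) = 2, P(-1) = -2
Step 4: Res = P(-1)/Q'(-1) = -2/2 = -1

-1


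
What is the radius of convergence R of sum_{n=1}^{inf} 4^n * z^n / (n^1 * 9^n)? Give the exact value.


Step 1: General term a_n = 4^n / (n^1 * 9^n)
Step 2: By the root test, |a_n|^(1/n) = 4 / (n^(1/n) * 9) -> 4/9 as n -> infinity (since n^(1/n) -> 1)
Step 3: R = 1/lim|a_n|^(1/n) = 9/4

9/4


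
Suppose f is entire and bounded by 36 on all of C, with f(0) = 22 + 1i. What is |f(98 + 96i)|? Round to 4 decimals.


Step 1: By Liouville's theorem, a bounded entire function is constant.
Step 2: f(z) = f(0) = 22 + 1i for all z.
Step 3: |f(w)| = |22 + 1i| = sqrt(484 + 1)
Step 4: = 22.0227

22.0227


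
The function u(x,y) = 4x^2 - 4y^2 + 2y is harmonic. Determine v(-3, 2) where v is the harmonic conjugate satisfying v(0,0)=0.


Step 1: v_x = -u_y = 8y - 2
Step 2: v_y = u_x = 8x + 0
Step 3: v = 8xy - 2x + C
Step 4: v(0,0) = 0 => C = 0
Step 5: v(-3, 2) = -42

-42


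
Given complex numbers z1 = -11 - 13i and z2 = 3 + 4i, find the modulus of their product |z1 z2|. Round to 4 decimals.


Step 1: |z1| = sqrt((-11)^2 + (-13)^2) = sqrt(290)
Step 2: |z2| = sqrt(3^2 + 4^2) = sqrt(25)
Step 3: |z1*z2| = |z1|*|z2| = sqrt(290) * sqrt(25) = sqrt(290 * 25) = sqrt(7250)
Step 4: = 85.1469

85.1469


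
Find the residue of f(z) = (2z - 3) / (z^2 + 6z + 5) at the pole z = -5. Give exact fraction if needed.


Step 1: Q(z) = z^2 + 6z + 5 = (z + 5)(z + 1)
Step 2: Q'(z) = 2z + 6
Step 3: Q'(-5) = -4, P(-5) = -13
Step 4: Res = P(-5)/Q'(-5) = -13/(-4) = 13/4

13/4


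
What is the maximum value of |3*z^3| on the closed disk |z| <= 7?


Step 1: On |z| = 7, |f(z)| = 3 * |z|^3 = 3 * 7^3
Step 2: By maximum modulus principle, maximum is on boundary.
Step 3: Maximum = 3 * 343 = 1029

1029


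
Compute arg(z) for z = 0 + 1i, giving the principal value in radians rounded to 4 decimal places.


Step 1: z = 0 + 1i
Step 2: arg(z) = atan2(1, 0)
Step 3: arg(z) = 1.5708

1.5708


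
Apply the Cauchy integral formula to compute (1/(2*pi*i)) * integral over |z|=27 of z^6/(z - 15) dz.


Step 1: f(z) = z^6, a = 15 is inside |z| = 27
Step 2: By Cauchy integral formula: (1/(2pi*i)) * integral = f(a)
Step 3: f(15) = 15^6 = 11390625

11390625


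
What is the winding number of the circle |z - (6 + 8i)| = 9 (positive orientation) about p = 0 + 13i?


Step 1: Center c = (6, 8), radius = 9
Step 2: |p - c|^2 = (-6)^2 + 5^2 = 61
Step 3: r^2 = 81
Step 4: |p-c| < r so winding number = 1

1


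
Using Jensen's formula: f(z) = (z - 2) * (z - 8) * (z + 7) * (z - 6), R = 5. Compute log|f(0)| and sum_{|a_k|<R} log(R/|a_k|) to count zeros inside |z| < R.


Jensen's formula: (1/2pi)*integral log|f(Re^it)|dt = log|f(0)| + sum_{|a_k|<R} log(R/|a_k|)
Step 1: f(0) = (-2) * (-8) * 7 * (-6) = -672
Step 2: log|f(0)| = log|2| + log|8| + log|-7| + log|6| = 6.5103
Step 3: Zeros inside |z| < 5: 2
Step 4: Jensen sum = log(5/2) = 0.9163
Step 5: n(R) = number of terms in the Jensen sum = count of zeros inside |z| < 5 = 1

1


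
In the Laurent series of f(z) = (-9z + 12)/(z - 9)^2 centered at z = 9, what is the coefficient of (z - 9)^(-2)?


Step 1: Write the numerator in powers of (z - 9): -9z + 12 = -9(z - 9) + (-9*9 + 12) = -9(z - 9) - 69
Step 2: Divide by (z - 9)^2: f(z) = -69(z - 9)^(-2) - 9(z - 9)^(-1)
Step 3: This finite sum is the Laurent series of f about z = 9.
Step 4: Coefficient of (z - 9)^(-2) = -9*9 + 12 = -69

-69


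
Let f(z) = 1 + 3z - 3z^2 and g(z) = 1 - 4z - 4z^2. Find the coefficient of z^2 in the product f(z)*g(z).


Step 1: z^2 term in f*g comes from: (1)*(-4z^2) + (3z)*(-4z) + (-3z^2)*(1)
Step 2: = -4 - 12 - 3
Step 3: = -19

-19


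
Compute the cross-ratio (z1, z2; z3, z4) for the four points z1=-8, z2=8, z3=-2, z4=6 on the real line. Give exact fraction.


Step 1: (z1-z3)(z2-z4) = (-6) * 2 = -12
Step 2: (z1-z4)(z2-z3) = (-14) * 10 = -140
Step 3: Cross-ratio = 12/140 = 3/35

3/35


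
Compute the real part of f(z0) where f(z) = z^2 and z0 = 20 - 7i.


Step 1: z0 = 20 - 7i
Step 2: z0^2 = 20^2 - (-7)^2 - 280i
Step 3: real part = 400 - 49 = 351

351


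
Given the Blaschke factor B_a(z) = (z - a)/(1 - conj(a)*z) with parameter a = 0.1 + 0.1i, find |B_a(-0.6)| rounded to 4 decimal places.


Step 1: Numerator z0 - a = -0.6 - (0.1 + 0.1i) = -0.7 - 0.1i
Step 2: Denominator 1 - conj(a)*z0 = 1 - (0.1 - 0.1i)*(-0.6) = 1.06 - 0.06i
Step 3: |z0 - a|^2 = (-0.7)^2 + (-0.1)^2 = 0.5; |1 - conj(a)*z0|^2 = 1.06^2 + (-0.06)^2 = 1.1272
Step 4: |B_a(-0.6)| = sqrt(0.5 / 1.1272) = sqrt(0.443577)
Step 5: = 0.666

0.666


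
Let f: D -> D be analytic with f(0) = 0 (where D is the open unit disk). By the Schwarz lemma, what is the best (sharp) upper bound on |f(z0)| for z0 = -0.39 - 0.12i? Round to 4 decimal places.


Step 1: Schwarz lemma: if f: D -> D is analytic with f(0) = 0, then |f(z)| <= |z| for all z in D, and this is sharp (f(z) = z).
Step 2: |z0|^2 = (-0.39)^2 + (-0.12)^2 = 0.1665
Step 3: |z0| = sqrt(0.1665) = 0.408044
Step 4: Best bound = |z0| = 0.408

0.408


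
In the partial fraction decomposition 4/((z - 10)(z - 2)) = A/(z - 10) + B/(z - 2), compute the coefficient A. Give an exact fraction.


Step 1: Multiply both sides by (z - 10) and set z = 10
Step 2: A = 4 / (10 - 2)
Step 3: A = 4 / 8
Step 4: A = 1/2

1/2


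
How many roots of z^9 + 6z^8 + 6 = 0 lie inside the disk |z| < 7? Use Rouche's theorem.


Step 1: On |z| = 7 the three terms have sizes |z^9| = 7^9 = 40353607, |6z^8| = 6*7^8 = 34588806, |6| = 6
Step 2: The dominant term is g(z) = z^9; let h(z) = 6z^8 + 6 so f = g + h
Step 3: On |z| = 7: |g| = 40353607 and |h| <= 34588806 + 6 = 34588812
Step 4: Since 40353607 > 34588812, |h| < |g| on |z| = 7, so by Rouche f has the same number of zeros as g inside |z| < 7
Step 5: g(z) = z^9 has 9 zeros (all at the origin) inside |z| < 7. Answer = 9

9


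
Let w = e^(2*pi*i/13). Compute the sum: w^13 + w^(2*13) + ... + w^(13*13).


Step 1: The sum sum_{j=1}^{n} w^(k*j) equals n if n | k, else 0.
Step 2: Here n = 13, k = 13
Step 3: Does n divide k? 13 | 13 -> True
Step 4: Sum = 13

13


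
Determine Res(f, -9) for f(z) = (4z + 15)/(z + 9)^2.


Step 1: Pole of order 2 at z = -9
Step 2: Res = lim d/dz [(z + 9)^2 * f(z)] as z -> -9
Step 3: (z + 9)^2 * f(z) = 4z + 15
Step 4: d/dz[4z + 15] = 4

4


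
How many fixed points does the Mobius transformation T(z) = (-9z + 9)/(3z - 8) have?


Step 1: Fixed points satisfy T(z) = z
Step 2: 3z^2 + z - 9 = 0
Step 3: Discriminant = 1^2 - 4*3*(-9) = 109
Step 4: Number of fixed points = 2

2


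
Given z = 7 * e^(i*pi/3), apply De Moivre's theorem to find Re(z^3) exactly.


Step 1: By De Moivre's theorem, z^3 = 7^3 * e^(i*3*pi/3) = 343 * (cos(pi) + i*sin(pi))
Step 2: |z|^3 = 7^3 = 343
Step 3: The angle pi already lies in [0, 2*pi)
Step 4: cos(pi) = -1
Step 5: Re(z^3) = 343 * (-1) = -343

-343


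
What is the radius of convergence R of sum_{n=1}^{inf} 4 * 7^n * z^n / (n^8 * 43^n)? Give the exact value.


Step 1: General term a_n = 4 * 7^n / (n^8 * 43^n)
Step 2: By the root test, |a_n|^(1/n) = 4^(1/n) * 7 / (n^(8/n) * 43) -> 7/43 as n -> infinity (since 4^(1/n) -> 1 and n^(8/n) -> 1)
Step 3: R = 1/lim|a_n|^(1/n) = 43/7

43/7


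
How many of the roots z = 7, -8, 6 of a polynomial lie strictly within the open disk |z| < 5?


Step 1: Check each root:
  z = 7: |7| = 7 >= 5
  z = -8: |-8| = 8 >= 5
  z = 6: |6| = 6 >= 5
Step 2: Count = 0

0


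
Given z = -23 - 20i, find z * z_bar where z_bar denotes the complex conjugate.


Step 1: conj(z) = -23 + 20i
Step 2: z * conj(z) = (-23)^2 + (-20)^2
Step 3: = 529 + 400 = 929

929


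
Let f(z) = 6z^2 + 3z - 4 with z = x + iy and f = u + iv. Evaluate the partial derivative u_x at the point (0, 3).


Step 1: f(z) = 6(x+iy)^2 + 3(x+iy) - 4
Step 2: u = 6(x^2 - y^2) + 3x - 4
Step 3: u_x = 12x + 3
Step 4: At (0, 3): u_x = 0 + 3 = 3

3


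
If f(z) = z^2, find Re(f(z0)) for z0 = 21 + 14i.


Step 1: z0 = 21 + 14i
Step 2: z0^2 = 21^2 - 14^2 + 588i
Step 3: real part = 441 - 196 = 245

245


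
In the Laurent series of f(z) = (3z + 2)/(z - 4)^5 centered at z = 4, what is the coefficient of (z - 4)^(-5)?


Step 1: Write the numerator in powers of (z - 4): 3z + 2 = 3(z - 4) + (3*4 + 2) = 3(z - 4) + 14
Step 2: Divide by (z - 4)^5: f(z) = 14(z - 4)^(-5) + 3(z - 4)^(-4)
Step 3: This finite sum is the Laurent series of f about z = 4.
Step 4: Coefficient of (z - 4)^(-5) = 3*4 + 2 = 14

14


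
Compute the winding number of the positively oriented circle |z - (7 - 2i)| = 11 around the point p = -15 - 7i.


Step 1: Center c = (7, -2), radius = 11
Step 2: |p - c|^2 = (-22)^2 + (-5)^2 = 509
Step 3: r^2 = 121
Step 4: |p-c| > r so winding number = 0

0


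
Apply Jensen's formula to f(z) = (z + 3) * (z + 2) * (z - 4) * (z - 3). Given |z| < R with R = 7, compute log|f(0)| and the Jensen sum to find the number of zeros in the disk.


Jensen's formula: (1/2pi)*integral log|f(Re^it)|dt = log|f(0)| + sum_{|a_k|<R} log(R/|a_k|)
Step 1: f(0) = 3 * 2 * (-4) * (-3) = 72
Step 2: log|f(0)| = log|-3| + log|-2| + log|4| + log|3| = 4.2767
Step 3: Zeros inside |z| < 7: -3, -2, 4, 3
Step 4: Jensen sum = log(7/3) + log(7/2) + log(7/4) + log(7/3) = 3.507
Step 5: n(R) = number of terms in the Jensen sum = count of zeros inside |z| < 7 = 4

4


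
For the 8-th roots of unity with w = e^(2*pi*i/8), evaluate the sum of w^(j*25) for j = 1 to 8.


Step 1: The sum sum_{j=1}^{n} w^(k*j) equals n if n | k, else 0.
Step 2: Here n = 8, k = 25
Step 3: Does n divide k? 8 | 25 -> False
Step 4: Sum = 0

0


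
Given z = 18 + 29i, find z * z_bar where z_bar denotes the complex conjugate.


Step 1: conj(z) = 18 - 29i
Step 2: z * conj(z) = 18^2 + 29^2
Step 3: = 324 + 841 = 1165

1165


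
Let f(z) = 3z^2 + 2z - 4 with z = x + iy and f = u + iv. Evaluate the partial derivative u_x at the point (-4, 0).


Step 1: f(z) = 3(x+iy)^2 + 2(x+iy) - 4
Step 2: u = 3(x^2 - y^2) + 2x - 4
Step 3: u_x = 6x + 2
Step 4: At (-4, 0): u_x = -24 + 2 = -22

-22


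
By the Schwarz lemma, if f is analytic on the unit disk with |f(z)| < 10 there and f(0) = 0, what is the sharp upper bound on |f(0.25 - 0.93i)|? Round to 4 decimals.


Step 1: g = f/10 maps D -> D with g(0) = 0, so by the Schwarz lemma |g(z)| <= |z|, i.e. |f(z)| <= 10|z|; this is sharp (f(z) = 10z).
Step 2: |z0|^2 = 0.25^2 + (-0.93)^2 = 0.9274
Step 3: |z0| = sqrt(0.9274) = 0.963016
Step 4: Best bound = 10 * |z0| = 10 * 0.963016 = 9.6302

9.6302


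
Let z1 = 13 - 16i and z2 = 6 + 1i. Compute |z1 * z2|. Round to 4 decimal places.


Step 1: |z1| = sqrt(13^2 + (-16)^2) = sqrt(425)
Step 2: |z2| = sqrt(6^2 + 1^2) = sqrt(37)
Step 3: |z1*z2| = |z1|*|z2| = sqrt(425) * sqrt(37) = sqrt(425 * 37) = sqrt(15725)
Step 4: = 125.3994

125.3994


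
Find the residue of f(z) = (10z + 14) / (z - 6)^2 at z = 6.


Step 1: Pole of order 2 at z = 6
Step 2: Res = lim d/dz [(z - 6)^2 * f(z)] as z -> 6
Step 3: (z - 6)^2 * f(z) = 10z + 14
Step 4: d/dz[10z + 14] = 10

10


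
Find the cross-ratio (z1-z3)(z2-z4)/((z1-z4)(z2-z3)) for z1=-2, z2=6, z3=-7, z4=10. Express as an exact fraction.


Step 1: (z1-z3)(z2-z4) = 5 * (-4) = -20
Step 2: (z1-z4)(z2-z3) = (-12) * 13 = -156
Step 3: Cross-ratio = 20/156 = 5/39

5/39


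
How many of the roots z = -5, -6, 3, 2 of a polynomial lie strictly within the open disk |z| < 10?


Step 1: Check each root:
  z = -5: |-5| = 5 < 10
  z = -6: |-6| = 6 < 10
  z = 3: |3| = 3 < 10
  z = 2: |2| = 2 < 10
Step 2: Count = 4

4


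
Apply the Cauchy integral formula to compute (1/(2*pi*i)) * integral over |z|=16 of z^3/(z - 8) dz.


Step 1: f(z) = z^3, a = 8 is inside |z| = 16
Step 2: By Cauchy integral formula: (1/(2pi*i)) * integral = f(a)
Step 3: f(8) = 8^3 = 512

512


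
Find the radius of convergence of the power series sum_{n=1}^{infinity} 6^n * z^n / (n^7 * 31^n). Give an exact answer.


Step 1: General term a_n = 6^n / (n^7 * 31^n)
Step 2: By the root test, |a_n|^(1/n) = 6 / (n^(7/n) * 31) -> 6/31 as n -> infinity (since n^(7/n) -> 1)
Step 3: R = 1/lim|a_n|^(1/n) = 31/6

31/6


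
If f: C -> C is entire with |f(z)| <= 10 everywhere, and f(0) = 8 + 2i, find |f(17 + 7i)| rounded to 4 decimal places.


Step 1: By Liouville's theorem, a bounded entire function is constant.
Step 2: f(z) = f(0) = 8 + 2i for all z.
Step 3: |f(w)| = |8 + 2i| = sqrt(64 + 4)
Step 4: = 8.2462

8.2462


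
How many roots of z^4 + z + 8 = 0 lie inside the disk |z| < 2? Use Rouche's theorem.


Step 1: On |z| = 2 the three terms have sizes |z^4| = 2^4 = 16, |z| = 2, |8| = 8
Step 2: The dominant term is g(z) = z^4; let h(z) = z + 8 so f = g + h
Step 3: On |z| = 2: |g| = 16 and |h| <= 2 + 8 = 10
Step 4: Since 16 > 10, |h| < |g| on |z| = 2, so by Rouche f has the same number of zeros as g inside |z| < 2
Step 5: g(z) = z^4 has 4 zeros (all at the origin) inside |z| < 2. Answer = 4

4


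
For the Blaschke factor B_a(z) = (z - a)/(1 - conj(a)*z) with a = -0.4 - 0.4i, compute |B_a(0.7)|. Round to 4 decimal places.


Step 1: Numerator z0 - a = 0.7 - (-0.4 - 0.4i) = 1.1 + 0.4i
Step 2: Denominator 1 - conj(a)*z0 = 1 - (-0.4 + 0.4i)*0.7 = 1.28 - 0.28i
Step 3: |z0 - a|^2 = 1.1^2 + 0.4^2 = 1.37; |1 - conj(a)*z0|^2 = 1.28^2 + (-0.28)^2 = 1.7168
Step 4: |B_a(0.7)| = sqrt(1.37 / 1.7168) = sqrt(0.797996)
Step 5: = 0.8933

0.8933


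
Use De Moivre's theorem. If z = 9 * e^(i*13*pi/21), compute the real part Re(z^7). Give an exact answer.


Step 1: By De Moivre's theorem, z^7 = 9^7 * e^(i*7*13*pi/21) = 4782969 * (cos(13*pi/3) + i*sin(13*pi/3))
Step 2: |z|^7 = 9^7 = 4782969
Step 3: Reduce the angle mod 2*pi: 13*pi/3 - 4*pi = pi/3
Step 4: cos(pi/3) = 1/2
Step 5: Re(z^7) = 4782969 * 1/2 = 4782969/2

4782969/2


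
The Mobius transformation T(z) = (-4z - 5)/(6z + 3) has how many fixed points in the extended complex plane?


Step 1: Fixed points satisfy T(z) = z
Step 2: 6z^2 + 7z + 5 = 0
Step 3: Discriminant = 7^2 - 4*6*5 = -71
Step 4: Number of fixed points = 2

2


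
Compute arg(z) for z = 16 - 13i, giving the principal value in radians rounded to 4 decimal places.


Step 1: z = 16 - 13i
Step 2: arg(z) = atan2(-13, 16)
Step 3: arg(z) = -0.6823

-0.6823


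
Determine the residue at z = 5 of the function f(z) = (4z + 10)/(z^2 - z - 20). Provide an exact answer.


Step 1: Q(z) = z^2 - z - 20 = (z - 5)(z + 4)
Step 2: Q'(z) = 2z - 1
Step 3: Q'(5) = 9, P(5) = 30
Step 4: Res = P(5)/Q'(5) = 30/9 = 10/3

10/3


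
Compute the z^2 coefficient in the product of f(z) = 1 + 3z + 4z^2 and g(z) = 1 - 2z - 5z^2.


Step 1: z^2 term in f*g comes from: (1)*(-5z^2) + (3z)*(-2z) + (4z^2)*(1)
Step 2: = -5 - 6 + 4
Step 3: = -7

-7
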